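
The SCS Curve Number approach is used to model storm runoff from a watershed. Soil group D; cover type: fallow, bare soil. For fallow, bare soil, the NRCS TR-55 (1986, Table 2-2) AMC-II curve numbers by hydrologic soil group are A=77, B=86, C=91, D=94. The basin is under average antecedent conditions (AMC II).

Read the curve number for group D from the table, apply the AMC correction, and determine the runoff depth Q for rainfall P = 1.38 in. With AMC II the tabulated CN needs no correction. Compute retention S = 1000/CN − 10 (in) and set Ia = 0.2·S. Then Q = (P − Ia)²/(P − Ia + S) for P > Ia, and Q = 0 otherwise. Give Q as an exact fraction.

NRCS table: fallow, bare soil, soil group D → CN(II) = 94
CN(II) = 94; AMC II needs no correction.
Retention S: 1000/CN − 10 with CN=94.000 → S = 30/47 ≈ 0.638 in
Initial abstraction Ia = S/5 = (30/47)/5 = 6/47 ≈ 0.128 in
Excess rainfall: 1.380 − 0.128 = 1.252 in; P > Ia so Q > 0
Q: (2943/2350)² ÷ (4443/2350) = 2887083/3480350 in (≈ 0.830 in)

Q = 2887083/3480350 in ≈ 0.830 in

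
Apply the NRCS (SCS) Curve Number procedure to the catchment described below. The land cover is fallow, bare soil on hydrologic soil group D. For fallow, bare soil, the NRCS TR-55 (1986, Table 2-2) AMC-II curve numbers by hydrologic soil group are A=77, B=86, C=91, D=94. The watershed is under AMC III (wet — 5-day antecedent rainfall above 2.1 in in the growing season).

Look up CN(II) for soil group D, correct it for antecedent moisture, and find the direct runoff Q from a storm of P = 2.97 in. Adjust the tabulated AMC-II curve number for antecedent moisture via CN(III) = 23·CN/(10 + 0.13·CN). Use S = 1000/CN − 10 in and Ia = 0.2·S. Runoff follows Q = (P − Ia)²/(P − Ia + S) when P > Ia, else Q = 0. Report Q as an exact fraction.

NRCS table: fallow, bare soil, soil group D → CN(II) = 94
Adjust CN=94 to AMC III: 23·94/(10 + 0.13·94) → 2162 ÷ (1111/50) = 108100/1111 ≈ 97.300
Max retention: S = 1000/(108100/1111) − 10 = 300/1081 in (≈ 0.278 in)
Ia = 0.2S: 0.2·0.278 = 0.056 in (exactly 60/1081)
Since P=2.970 > Ia=0.056: effective rainfall P−Ia = 315057/108100 in
Q: (315057/108100)² ÷ (345057/108100) = 33086971083/12433553900 in (≈ 2.661 in)

Q = 33086971083/12433553900 in ≈ 2.661 in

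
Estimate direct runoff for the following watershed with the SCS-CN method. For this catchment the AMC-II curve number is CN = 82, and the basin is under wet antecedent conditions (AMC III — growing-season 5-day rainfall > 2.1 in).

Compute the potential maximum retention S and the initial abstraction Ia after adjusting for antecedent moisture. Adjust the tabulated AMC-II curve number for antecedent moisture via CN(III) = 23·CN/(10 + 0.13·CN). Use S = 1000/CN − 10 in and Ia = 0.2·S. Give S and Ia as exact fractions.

S = 900/943 in ≈ 0.954 in; Ia = 180/943 in ≈ 0.191 in

CN(III) from CN(II)=82: (23·82)/(10 + 0.13·82) = 94300/1033 ≈ 91.288
S = 1000/(94300/1033) − 10 = 900/943 in ≈ 0.954 in
Ia = 0.2·(900/943) = 180/943 in ≈ 0.191 in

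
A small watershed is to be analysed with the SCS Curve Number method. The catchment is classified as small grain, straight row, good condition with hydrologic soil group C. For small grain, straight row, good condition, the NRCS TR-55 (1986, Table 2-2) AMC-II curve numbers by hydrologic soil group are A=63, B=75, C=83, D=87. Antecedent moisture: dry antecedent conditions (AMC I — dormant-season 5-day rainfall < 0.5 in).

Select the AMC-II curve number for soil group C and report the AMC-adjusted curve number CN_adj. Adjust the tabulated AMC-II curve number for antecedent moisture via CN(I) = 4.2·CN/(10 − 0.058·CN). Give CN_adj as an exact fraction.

CN_adj = 174300/2593 ≈ 67.219

NRCS table: small grain, straight row, good condition, soil group C → CN(II) = 83
Dry (AMC I): CN(I) = 4.2·83/(10 − 0.058·83) = (1743/5)/(2593/500) = 174300/2593 ≈ 67.219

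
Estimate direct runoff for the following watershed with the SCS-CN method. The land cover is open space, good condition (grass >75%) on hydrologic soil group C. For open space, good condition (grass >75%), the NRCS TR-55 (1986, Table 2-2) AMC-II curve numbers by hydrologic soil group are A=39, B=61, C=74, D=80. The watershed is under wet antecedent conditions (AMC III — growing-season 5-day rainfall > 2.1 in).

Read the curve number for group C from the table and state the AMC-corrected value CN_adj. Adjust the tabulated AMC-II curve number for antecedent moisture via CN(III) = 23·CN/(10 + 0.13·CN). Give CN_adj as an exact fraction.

CN_adj = 85100/981 ≈ 86.748

NRCS table: open space, good condition (grass >75%), soil group C → CN(II) = 74
Wet (AMC III): CN(III) = 23·74/(10 + 0.13·74) = 1702/(981/50) = 85100/981 ≈ 86.748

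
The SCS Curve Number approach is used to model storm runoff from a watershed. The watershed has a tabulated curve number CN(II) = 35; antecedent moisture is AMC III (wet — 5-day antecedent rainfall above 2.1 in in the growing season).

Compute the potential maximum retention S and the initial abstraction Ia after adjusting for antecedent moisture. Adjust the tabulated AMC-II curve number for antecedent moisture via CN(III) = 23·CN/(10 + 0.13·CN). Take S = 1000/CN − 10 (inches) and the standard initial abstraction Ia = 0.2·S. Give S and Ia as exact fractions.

S = 1300/161 in ≈ 8.075 in; Ia = 260/161 in ≈ 1.615 in

Adjust CN=35 to AMC III: 23·35/(10 + 0.13·35) → 805 ÷ (291/20) = 16100/291 ≈ 55.326
Retention S: 1000/CN − 10 with CN=55.326 → S = 1300/161 ≈ 8.075 in
Initial abstraction Ia = S/5 = (1300/161)/5 = 260/161 ≈ 1.615 in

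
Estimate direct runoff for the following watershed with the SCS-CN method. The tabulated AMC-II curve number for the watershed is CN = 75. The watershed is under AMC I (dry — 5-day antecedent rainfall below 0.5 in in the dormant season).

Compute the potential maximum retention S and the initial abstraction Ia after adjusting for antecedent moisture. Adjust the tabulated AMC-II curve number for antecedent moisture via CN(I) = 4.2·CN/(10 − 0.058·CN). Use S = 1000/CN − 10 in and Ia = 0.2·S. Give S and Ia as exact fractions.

S = 500/63 in ≈ 7.937 in; Ia = 100/63 in ≈ 1.587 in

Adjust CN=75 to AMC I: 4.2·75/(10 − 0.058·75) → 315 ÷ (113/20) = 6300/113 ≈ 55.752
Max retention: S = 1000/(6300/113) − 10 = 500/63 in (≈ 7.937 in)
Ia = 0.2·(500/63) = 100/63 in ≈ 1.587 in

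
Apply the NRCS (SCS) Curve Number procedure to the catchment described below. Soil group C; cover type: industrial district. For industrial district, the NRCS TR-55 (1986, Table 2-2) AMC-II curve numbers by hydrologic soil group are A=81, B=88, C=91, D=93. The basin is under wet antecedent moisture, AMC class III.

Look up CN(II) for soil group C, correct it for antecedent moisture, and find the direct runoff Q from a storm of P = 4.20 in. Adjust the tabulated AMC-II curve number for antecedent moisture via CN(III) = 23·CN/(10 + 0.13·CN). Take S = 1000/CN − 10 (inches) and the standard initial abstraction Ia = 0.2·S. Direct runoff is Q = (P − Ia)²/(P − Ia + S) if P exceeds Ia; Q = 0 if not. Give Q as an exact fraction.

NRCS table: industrial district, soil group C → CN(II) = 91
CN(III) from CN(II)=91: (23·91)/(10 + 0.13·91) = 209300/2183 ≈ 95.877
Retention S: 1000/CN − 10 with CN=95.877 → S = 900/2093 ≈ 0.430 in
Ia = 0.2·(900/2093) = 180/2093 in ≈ 0.086 in
P − Ia = 4.200 − 0.086 = 43053/10465 ≈ 4.114 in (> 0, runoff occurs)
Runoff Q = (P−Ia)²/(P−Ia+S) = (4.114)²/(4.114+0.430) = 617853603/165880715 ≈ 3.725 in

Q = 617853603/165880715 in ≈ 3.725 in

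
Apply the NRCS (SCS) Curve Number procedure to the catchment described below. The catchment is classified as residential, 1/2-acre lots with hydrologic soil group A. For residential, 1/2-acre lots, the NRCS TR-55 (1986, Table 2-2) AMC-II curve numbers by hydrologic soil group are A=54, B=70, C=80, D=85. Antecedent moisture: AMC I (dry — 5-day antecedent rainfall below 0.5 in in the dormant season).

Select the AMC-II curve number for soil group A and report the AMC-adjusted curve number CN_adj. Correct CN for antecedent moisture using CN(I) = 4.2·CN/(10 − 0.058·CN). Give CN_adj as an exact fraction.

CN_adj = 56700/1717 ≈ 33.023

NRCS table: residential, 1/2-acre lots, soil group A → CN(II) = 54
CN(I) from CN(II)=54: (4.2·54)/(10 − 0.058·54) = 56700/1717 ≈ 33.023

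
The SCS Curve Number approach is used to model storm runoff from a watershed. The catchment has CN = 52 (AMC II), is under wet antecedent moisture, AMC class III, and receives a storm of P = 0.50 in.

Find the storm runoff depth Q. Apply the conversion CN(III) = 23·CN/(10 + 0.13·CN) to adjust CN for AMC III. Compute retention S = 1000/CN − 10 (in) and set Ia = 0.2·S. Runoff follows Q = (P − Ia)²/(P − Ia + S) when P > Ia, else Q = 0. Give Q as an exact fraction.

Adjust CN=52 to AMC III: 23·52/(10 + 0.13·52) → 1196 ÷ (419/25) = 29900/419 ≈ 71.360
Max retention: S = 1000/(29900/419) − 10 = 1200/299 in (≈ 4.013 in)
Initial abstraction Ia = S/5 = (1200/299)/5 = 240/299 ≈ 0.803 in
P = 0.500 ≤ Ia = 0.803 in: entire storm abstracted, Q = 0.

Q = 0 in ≈ 0.000 in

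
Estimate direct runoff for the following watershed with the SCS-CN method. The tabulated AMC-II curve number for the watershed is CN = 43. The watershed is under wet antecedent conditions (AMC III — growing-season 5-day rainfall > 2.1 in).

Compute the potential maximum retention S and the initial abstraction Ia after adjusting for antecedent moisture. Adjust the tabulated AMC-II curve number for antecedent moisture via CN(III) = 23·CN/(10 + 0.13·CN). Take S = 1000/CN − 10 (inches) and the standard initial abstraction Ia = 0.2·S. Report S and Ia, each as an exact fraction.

S = 5700/989 in ≈ 5.763 in; Ia = 1140/989 in ≈ 1.153 in

CN(III) from CN(II)=43: (23·43)/(10 + 0.13·43) = 98900/1559 ≈ 63.438
Retention S: 1000/CN − 10 with CN=63.438 → S = 5700/989 ≈ 5.763 in
Ia = 0.2·(5700/989) = 1140/989 in ≈ 1.153 in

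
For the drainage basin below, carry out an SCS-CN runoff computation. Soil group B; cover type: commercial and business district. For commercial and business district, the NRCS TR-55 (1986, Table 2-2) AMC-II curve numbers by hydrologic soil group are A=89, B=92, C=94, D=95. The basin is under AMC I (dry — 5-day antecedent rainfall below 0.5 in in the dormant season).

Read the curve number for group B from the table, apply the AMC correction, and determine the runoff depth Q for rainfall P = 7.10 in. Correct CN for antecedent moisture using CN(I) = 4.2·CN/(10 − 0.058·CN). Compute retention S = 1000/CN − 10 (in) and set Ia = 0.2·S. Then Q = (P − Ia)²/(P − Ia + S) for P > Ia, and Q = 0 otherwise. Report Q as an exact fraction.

Q = 1042837849/204275190 in ≈ 5.105 in

NRCS table: commercial and business district, soil group B → CN(II) = 92
CN(I) from CN(II)=92: (4.2·92)/(10 − 0.058·92) = 48300/583 ≈ 82.847
Max retention: S = 1000/(48300/583) − 10 = 1000/483 in (≈ 2.070 in)
Ia = 0.2·(1000/483) = 200/483 in ≈ 0.414 in
Excess rainfall: 7.100 − 0.414 = 6.686 in; P > Ia so Q > 0
Runoff Q = (P−Ia)²/(P−Ia+S) = (6.686)²/(6.686+2.070) = 1042837849/204275190 ≈ 5.105 in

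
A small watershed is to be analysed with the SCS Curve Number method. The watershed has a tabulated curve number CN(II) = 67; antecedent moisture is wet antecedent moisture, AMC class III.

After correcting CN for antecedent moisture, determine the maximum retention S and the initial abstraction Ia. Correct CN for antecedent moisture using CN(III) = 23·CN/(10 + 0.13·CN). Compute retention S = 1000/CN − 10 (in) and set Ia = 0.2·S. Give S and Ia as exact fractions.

Wet (AMC III): CN(III) = 23·67/(10 + 0.13·67) = 1541/(1871/100) = 154100/1871 ≈ 82.362
Retention S: 1000/CN − 10 with CN=82.362 → S = 3300/1541 ≈ 2.141 in
Ia = 0.2S: 0.2·2.141 = 0.428 in (exactly 660/1541)

S = 3300/1541 in ≈ 2.141 in; Ia = 660/1541 in ≈ 0.428 in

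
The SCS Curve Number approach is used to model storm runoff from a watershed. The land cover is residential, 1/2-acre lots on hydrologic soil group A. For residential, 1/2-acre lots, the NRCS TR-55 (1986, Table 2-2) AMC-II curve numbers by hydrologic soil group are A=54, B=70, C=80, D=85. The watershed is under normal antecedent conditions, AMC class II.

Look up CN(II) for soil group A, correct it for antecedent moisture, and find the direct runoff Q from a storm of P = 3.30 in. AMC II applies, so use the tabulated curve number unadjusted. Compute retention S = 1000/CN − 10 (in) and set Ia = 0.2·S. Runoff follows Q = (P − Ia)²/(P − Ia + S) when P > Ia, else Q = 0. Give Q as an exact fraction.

Q = 185761/737370 in ≈ 0.252 in

NRCS table: residential, 1/2-acre lots, soil group A → CN(II) = 54
CN(II) = 54; AMC II needs no correction.
S = 1000/54 − 10 = 230/27 in ≈ 8.519 in
Ia = 0.2·(230/27) = 46/27 in ≈ 1.704 in
P − Ia = 3.300 − 1.704 = 431/270 ≈ 1.596 in (> 0, runoff occurs)
Q = (431/270)²/((431/270) + 230/27) = (185761/72900)/(2731/270) = 185761/737370 in ≈ 0.252 in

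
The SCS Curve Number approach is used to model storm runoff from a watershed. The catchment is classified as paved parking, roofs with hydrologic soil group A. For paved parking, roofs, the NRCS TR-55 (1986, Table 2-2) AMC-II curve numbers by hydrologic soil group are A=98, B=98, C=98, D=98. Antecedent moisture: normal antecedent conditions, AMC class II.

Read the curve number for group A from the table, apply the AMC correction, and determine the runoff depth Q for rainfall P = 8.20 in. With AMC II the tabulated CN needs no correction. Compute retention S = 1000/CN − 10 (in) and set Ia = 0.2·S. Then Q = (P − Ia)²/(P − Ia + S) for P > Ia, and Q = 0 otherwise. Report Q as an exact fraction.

NRCS table: paved parking, roofs, soil group A → CN(II) = 98
CN(II) = 98; AMC II needs no correction.
S = 1000/98 − 10 = 10/49 in ≈ 0.204 in
Ia = 0.2·(10/49) = 2/49 in ≈ 0.041 in
P − Ia = 8.200 − 0.041 = 1999/245 ≈ 8.159 in (> 0, runoff occurs)
Runoff Q = (P−Ia)²/(P−Ia+S) = (8.159)²/(8.159+0.204) = 3996001/502005 ≈ 7.960 in

Q = 3996001/502005 in ≈ 7.960 in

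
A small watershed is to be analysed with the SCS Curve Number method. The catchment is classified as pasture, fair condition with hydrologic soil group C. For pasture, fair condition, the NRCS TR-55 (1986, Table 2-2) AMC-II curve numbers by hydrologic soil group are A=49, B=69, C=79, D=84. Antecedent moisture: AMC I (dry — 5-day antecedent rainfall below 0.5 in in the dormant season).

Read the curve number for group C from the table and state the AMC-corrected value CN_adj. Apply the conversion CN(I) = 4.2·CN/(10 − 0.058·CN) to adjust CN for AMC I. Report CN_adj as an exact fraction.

CN_adj = 7900/129 ≈ 61.240

NRCS table: pasture, fair condition, soil group C → CN(II) = 79
Dry (AMC I): CN(I) = 4.2·79/(10 − 0.058·79) = (1659/5)/(2709/500) = 7900/129 ≈ 61.240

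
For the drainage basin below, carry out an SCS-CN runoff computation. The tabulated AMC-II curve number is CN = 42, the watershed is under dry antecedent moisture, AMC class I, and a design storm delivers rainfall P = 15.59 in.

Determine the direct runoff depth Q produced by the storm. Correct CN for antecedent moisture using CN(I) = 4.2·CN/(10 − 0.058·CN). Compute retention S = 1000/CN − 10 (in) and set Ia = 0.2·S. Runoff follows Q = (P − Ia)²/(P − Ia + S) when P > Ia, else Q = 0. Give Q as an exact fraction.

Adjust CN=42 to AMC I: 4.2·42/(10 − 0.058·42) → (882/5) ÷ (1891/250) = 44100/1891 ≈ 23.321
Max retention: S = 1000/(44100/1891) − 10 = 14500/441 in (≈ 32.880 in)
Initial abstraction Ia = S/5 = (14500/441)/5 = 2900/441 ≈ 6.576 in
Excess rainfall: 15.590 − 6.576 = 9.014 in; P > Ia so Q > 0
Q: (397519/44100)² ÷ (1847519/44100) = 158021355361/81475587900 in (≈ 1.939 in)

Q = 158021355361/81475587900 in ≈ 1.939 in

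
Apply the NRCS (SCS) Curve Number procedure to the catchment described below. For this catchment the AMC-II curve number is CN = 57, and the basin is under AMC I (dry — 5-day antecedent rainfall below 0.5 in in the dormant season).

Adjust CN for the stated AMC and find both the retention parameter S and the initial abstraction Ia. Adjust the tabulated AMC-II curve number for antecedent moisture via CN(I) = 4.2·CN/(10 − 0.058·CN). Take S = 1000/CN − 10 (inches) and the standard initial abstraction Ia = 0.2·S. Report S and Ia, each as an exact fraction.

S = 21500/1197 in ≈ 17.962 in; Ia = 4300/1197 in ≈ 3.592 in

CN(I) from CN(II)=57: (4.2·57)/(10 − 0.058·57) = 119700/3347 ≈ 35.763
Max retention: S = 1000/(119700/3347) − 10 = 21500/1197 in (≈ 17.962 in)
Ia = 0.2·(21500/1197) = 4300/1197 in ≈ 3.592 in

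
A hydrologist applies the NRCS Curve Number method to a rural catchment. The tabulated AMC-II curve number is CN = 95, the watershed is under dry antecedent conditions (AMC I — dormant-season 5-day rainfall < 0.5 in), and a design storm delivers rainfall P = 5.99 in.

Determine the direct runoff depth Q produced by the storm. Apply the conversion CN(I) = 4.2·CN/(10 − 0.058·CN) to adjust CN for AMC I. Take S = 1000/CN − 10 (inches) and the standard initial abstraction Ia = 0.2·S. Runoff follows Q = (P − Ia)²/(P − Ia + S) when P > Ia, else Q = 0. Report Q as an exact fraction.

Q = 52441458001/11132139900 in ≈ 4.711 in

Dry (AMC I): CN(I) = 4.2·95/(10 − 0.058·95) = 399/(449/100) = 39900/449 ≈ 88.864
Max retention: S = 1000/(39900/449) − 10 = 500/399 in (≈ 1.253 in)
Initial abstraction Ia = S/5 = (500/399)/5 = 100/399 ≈ 0.251 in
P − Ia = 5.990 − 0.251 = 229001/39900 ≈ 5.739 in (> 0, runoff occurs)
Runoff Q = (P−Ia)²/(P−Ia+S) = (5.739)²/(5.739+1.253) = 52441458001/11132139900 ≈ 4.711 in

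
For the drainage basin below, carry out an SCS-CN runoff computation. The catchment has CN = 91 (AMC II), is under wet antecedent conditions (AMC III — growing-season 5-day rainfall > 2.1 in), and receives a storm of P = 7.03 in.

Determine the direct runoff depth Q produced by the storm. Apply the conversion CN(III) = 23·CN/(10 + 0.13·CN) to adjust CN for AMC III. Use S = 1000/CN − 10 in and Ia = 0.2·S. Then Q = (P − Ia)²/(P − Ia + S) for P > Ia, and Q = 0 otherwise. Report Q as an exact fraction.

Q = 2112310517641/323029224700 in ≈ 6.539 in

Wet (AMC III): CN(III) = 23·91/(10 + 0.13·91) = 2093/(2183/100) = 209300/2183 ≈ 95.877
Retention S: 1000/CN − 10 with CN=95.877 → S = 900/2093 ≈ 0.430 in
Ia = 0.2·(900/2093) = 180/2093 in ≈ 0.086 in
Since P=7.030 > Ia=0.086: effective rainfall P−Ia = 1453379/209300 in
Runoff Q = (P−Ia)²/(P−Ia+S) = (6.944)²/(6.944+0.430) = 2112310517641/323029224700 ≈ 6.539 in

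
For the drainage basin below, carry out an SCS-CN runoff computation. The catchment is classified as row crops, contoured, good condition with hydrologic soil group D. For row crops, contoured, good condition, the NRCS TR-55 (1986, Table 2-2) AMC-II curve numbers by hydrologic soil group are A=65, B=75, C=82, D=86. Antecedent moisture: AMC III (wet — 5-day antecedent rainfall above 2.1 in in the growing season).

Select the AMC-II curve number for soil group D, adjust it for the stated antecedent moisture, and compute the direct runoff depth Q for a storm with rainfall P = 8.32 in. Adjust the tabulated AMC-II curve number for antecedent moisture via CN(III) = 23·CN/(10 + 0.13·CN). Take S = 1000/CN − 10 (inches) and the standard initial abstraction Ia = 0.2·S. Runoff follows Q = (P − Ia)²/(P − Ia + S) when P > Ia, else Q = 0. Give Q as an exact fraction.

Q = 2555605809/339523700 in ≈ 7.527 in

NRCS table: row crops, contoured, good condition, soil group D → CN(II) = 86
Wet (AMC III): CN(III) = 23·86/(10 + 0.13·86) = 1978/(1059/50) = 98900/1059 ≈ 93.390
S = 1000/(98900/1059) − 10 = 700/989 in ≈ 0.708 in
Ia = 0.2S: 0.2·0.708 = 0.142 in (exactly 140/989)
Since P=8.320 > Ia=0.142: effective rainfall P−Ia = 202212/24725 in
Q = (202212/24725)²/((202212/24725) + 700/989) = (40889692944/611325625)/(219712/24725) = 2555605809/339523700 in ≈ 7.527 in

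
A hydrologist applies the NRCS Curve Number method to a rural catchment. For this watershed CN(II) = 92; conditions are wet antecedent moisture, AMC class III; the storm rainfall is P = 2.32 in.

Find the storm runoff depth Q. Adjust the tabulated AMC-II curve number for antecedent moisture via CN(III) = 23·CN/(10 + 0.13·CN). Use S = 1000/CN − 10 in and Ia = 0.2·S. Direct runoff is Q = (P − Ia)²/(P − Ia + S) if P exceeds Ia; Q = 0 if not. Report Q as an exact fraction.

Q = 440510562/229334725 in ≈ 1.921 in

Adjust CN=92 to AMC III: 23·92/(10 + 0.13·92) → 2116 ÷ (549/25) = 52900/549 ≈ 96.357
S = 1000/(52900/549) − 10 = 200/529 in ≈ 0.378 in
Ia = 0.2·(200/529) = 40/529 in ≈ 0.076 in
Since P=2.320 > Ia=0.076: effective rainfall P−Ia = 29682/13225 in
Q: (29682/13225)² ÷ (34682/13225) = 440510562/229334725 in (≈ 1.921 in)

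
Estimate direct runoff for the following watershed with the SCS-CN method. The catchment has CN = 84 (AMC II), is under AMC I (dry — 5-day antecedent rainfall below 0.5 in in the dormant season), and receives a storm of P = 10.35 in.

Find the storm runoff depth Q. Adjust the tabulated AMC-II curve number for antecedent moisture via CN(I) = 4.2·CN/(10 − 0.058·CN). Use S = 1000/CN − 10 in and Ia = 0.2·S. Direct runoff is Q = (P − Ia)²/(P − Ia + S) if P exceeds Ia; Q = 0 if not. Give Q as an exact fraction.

Q = 6936724369/1087391340 in ≈ 6.379 in

Adjust CN=84 to AMC I: 4.2·84/(10 − 0.058·84) → (1764/5) ÷ (641/125) = 44100/641 ≈ 68.799
Max retention: S = 1000/(44100/641) − 10 = 2000/441 in (≈ 4.535 in)
Initial abstraction Ia = S/5 = (2000/441)/5 = 400/441 ≈ 0.907 in
P − Ia = 10.350 − 0.907 = 83287/8820 ≈ 9.443 in (> 0, runoff occurs)
Runoff Q = (P−Ia)²/(P−Ia+S) = (9.443)²/(9.443+4.535) = 6936724369/1087391340 ≈ 6.379 in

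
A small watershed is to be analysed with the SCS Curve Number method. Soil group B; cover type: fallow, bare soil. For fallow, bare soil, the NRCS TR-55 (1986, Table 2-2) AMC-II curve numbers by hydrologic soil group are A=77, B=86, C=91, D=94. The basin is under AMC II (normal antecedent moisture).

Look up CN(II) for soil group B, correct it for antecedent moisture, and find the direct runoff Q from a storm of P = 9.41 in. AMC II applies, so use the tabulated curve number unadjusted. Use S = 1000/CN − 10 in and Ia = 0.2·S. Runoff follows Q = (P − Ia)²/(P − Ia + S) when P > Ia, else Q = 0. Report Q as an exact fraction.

NRCS table: fallow, bare soil, soil group B → CN(II) = 86
CN(II) = 86; AMC II needs no correction.
Retention S: 1000/CN − 10 with CN=86.000 → S = 70/43 ≈ 1.628 in
Initial abstraction Ia = S/5 = (70/43)/5 = 14/43 ≈ 0.326 in
Since P=9.410 > Ia=0.326: effective rainfall P−Ia = 39063/4300 in
Runoff Q = (P−Ia)²/(P−Ia+S) = (9.084)²/(9.084+1.628) = 1525917969/198070900 ≈ 7.704 in

Q = 1525917969/198070900 in ≈ 7.704 in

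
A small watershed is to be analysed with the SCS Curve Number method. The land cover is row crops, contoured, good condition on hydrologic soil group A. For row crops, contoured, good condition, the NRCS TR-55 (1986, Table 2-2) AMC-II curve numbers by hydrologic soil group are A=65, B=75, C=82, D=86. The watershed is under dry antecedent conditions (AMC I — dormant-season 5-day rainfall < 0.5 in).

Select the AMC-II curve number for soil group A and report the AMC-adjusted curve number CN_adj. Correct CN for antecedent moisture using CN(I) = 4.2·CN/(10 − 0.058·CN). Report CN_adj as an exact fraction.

CN_adj = 3900/89 ≈ 43.820

NRCS table: row crops, contoured, good condition, soil group A → CN(II) = 65
CN(I) from CN(II)=65: (4.2·65)/(10 − 0.058·65) = 3900/89 ≈ 43.820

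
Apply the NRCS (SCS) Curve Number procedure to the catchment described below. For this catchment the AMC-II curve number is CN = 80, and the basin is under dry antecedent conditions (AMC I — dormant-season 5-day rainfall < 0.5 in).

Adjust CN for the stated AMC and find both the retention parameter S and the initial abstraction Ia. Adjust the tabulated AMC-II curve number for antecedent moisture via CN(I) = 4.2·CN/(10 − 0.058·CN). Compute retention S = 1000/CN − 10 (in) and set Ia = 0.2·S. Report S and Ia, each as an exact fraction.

Adjust CN=80 to AMC I: 4.2·80/(10 − 0.058·80) → 336 ÷ (134/25) = 4200/67 ≈ 62.687
Max retention: S = 1000/(4200/67) − 10 = 125/21 in (≈ 5.952 in)
Initial abstraction Ia = S/5 = (125/21)/5 = 25/21 ≈ 1.190 in

S = 125/21 in ≈ 5.952 in; Ia = 25/21 in ≈ 1.190 in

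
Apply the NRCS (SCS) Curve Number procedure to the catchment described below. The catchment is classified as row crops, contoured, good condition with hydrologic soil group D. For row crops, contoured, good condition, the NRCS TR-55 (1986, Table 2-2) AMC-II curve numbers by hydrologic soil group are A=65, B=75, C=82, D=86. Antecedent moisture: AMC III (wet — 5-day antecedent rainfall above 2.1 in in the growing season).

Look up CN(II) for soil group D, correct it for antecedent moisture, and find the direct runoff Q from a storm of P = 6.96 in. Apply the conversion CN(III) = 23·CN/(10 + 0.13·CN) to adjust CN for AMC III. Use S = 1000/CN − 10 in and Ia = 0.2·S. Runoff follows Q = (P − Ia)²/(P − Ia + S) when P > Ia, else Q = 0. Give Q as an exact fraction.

Q = 14210619698/2300488175 in ≈ 6.177 in

NRCS table: row crops, contoured, good condition, soil group D → CN(II) = 86
Adjust CN=86 to AMC III: 23·86/(10 + 0.13·86) → 1978 ÷ (1059/50) = 98900/1059 ≈ 93.390
S = 1000/(98900/1059) − 10 = 700/989 in ≈ 0.708 in
Ia = 0.2S: 0.2·0.708 = 0.142 in (exactly 140/989)
P − Ia = 6.960 − 0.142 = 168586/24725 ≈ 6.818 in (> 0, runoff occurs)
Runoff Q = (P−Ia)²/(P−Ia+S) = (6.818)²/(6.818+0.708) = 14210619698/2300488175 ≈ 6.177 in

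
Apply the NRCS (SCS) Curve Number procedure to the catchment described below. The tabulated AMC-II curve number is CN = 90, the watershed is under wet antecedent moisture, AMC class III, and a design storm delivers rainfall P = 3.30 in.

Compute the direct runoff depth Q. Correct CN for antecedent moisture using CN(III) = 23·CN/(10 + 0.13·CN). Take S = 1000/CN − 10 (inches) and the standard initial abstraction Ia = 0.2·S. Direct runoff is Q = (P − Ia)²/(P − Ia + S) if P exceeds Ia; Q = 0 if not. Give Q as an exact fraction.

Wet (AMC III): CN(III) = 23·90/(10 + 0.13·90) = 2070/(217/10) = 20700/217 ≈ 95.392
Retention S: 1000/CN − 10 with CN=95.392 → S = 100/207 ≈ 0.483 in
Initial abstraction Ia = S/5 = (100/207)/5 = 20/207 ≈ 0.097 in
Since P=3.300 > Ia=0.097: effective rainfall P−Ia = 6631/2070 in
Q = (6631/2070)²/((6631/2070) + 100/207) = (43970161/4284900)/(7631/2070) = 43970161/15796170 in ≈ 2.784 in

Q = 43970161/15796170 in ≈ 2.784 in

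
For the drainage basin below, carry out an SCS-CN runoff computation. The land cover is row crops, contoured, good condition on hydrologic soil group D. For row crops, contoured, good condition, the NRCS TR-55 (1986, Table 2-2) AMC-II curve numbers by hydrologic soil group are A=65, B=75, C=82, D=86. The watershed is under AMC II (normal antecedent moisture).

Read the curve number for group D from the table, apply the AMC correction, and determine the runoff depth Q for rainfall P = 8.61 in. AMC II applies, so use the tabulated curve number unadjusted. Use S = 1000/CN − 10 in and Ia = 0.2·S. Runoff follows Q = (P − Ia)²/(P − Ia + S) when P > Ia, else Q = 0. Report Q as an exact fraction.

Q = 181285447/26182700 in ≈ 6.924 in

NRCS table: row crops, contoured, good condition, soil group D → CN(II) = 86
AMC II — tabulated CN = 86 applies directly.
Max retention: S = 1000/86 − 10 = 70/43 in (≈ 1.628 in)
Ia = 0.2·(70/43) = 14/43 in ≈ 0.326 in
Excess rainfall: 8.610 − 0.326 = 8.284 in; P > Ia so Q > 0
Q: (35623/4300)² ÷ (42623/4300) = 181285447/26182700 in (≈ 6.924 in)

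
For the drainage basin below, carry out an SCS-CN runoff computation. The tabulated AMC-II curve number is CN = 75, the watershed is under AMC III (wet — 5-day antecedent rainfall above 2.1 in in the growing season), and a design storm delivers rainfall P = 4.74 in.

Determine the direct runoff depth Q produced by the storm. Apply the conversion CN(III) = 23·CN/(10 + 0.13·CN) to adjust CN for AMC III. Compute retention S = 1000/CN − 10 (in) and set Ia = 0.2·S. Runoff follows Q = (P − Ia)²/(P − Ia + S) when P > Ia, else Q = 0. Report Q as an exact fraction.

Q = 235714609/70217850 in ≈ 3.357 in

Wet (AMC III): CN(III) = 23·75/(10 + 0.13·75) = 1725/(79/4) = 6900/79 ≈ 87.342
S = 1000/(6900/79) − 10 = 100/69 in ≈ 1.449 in
Initial abstraction Ia = S/5 = (100/69)/5 = 20/69 ≈ 0.290 in
P − Ia = 4.740 − 0.290 = 15353/3450 ≈ 4.450 in (> 0, runoff occurs)
Q: (15353/3450)² ÷ (20353/3450) = 235714609/70217850 in (≈ 3.357 in)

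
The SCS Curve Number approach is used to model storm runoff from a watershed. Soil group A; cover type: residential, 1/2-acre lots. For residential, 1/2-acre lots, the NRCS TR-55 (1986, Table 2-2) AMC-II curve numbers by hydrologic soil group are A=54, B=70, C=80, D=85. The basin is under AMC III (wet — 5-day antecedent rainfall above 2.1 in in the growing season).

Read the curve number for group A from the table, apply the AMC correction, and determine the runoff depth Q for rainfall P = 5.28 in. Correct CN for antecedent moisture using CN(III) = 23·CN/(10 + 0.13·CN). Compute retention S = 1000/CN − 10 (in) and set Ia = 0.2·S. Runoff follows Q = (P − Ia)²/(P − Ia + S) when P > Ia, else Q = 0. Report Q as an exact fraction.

Q = 2347024/938925 in ≈ 2.500 in

NRCS table: residential, 1/2-acre lots, soil group A → CN(II) = 54
CN(III) from CN(II)=54: (23·54)/(10 + 0.13·54) = 2700/37 ≈ 72.973
Max retention: S = 1000/(2700/37) − 10 = 100/27 in (≈ 3.704 in)
Ia = 0.2·(100/27) = 20/27 in ≈ 0.741 in
Since P=5.280 > Ia=0.741: effective rainfall P−Ia = 3064/675 in
Runoff Q = (P−Ia)²/(P−Ia+S) = (4.539)²/(4.539+3.704) = 2347024/938925 ≈ 2.500 in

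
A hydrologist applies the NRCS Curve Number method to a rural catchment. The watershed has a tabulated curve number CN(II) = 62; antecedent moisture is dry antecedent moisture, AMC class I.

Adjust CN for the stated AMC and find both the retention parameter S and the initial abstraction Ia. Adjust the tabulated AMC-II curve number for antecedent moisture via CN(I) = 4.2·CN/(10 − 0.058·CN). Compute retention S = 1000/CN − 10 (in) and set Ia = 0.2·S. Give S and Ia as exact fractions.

Dry (AMC I): CN(I) = 4.2·62/(10 − 0.058·62) = (1302/5)/(1601/250) = 65100/1601 ≈ 40.662
S = 1000/(65100/1601) − 10 = 9500/651 in ≈ 14.593 in
Initial abstraction Ia = S/5 = (9500/651)/5 = 1900/651 ≈ 2.919 in

S = 9500/651 in ≈ 14.593 in; Ia = 1900/651 in ≈ 2.919 in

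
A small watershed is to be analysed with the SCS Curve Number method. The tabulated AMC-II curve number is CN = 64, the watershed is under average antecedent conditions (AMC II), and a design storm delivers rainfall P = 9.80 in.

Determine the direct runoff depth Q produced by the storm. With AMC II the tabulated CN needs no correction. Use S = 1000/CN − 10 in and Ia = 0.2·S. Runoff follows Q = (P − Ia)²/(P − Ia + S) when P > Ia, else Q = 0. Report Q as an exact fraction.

Q = 120409/22880 in ≈ 5.263 in

CN(II) = 64; AMC II needs no correction.
Retention S: 1000/CN − 10 with CN=64.000 → S = 45/8 ≈ 5.625 in
Initial abstraction Ia = S/5 = (45/8)/5 = 9/8 ≈ 1.125 in
Since P=9.800 > Ia=1.125: effective rainfall P−Ia = 347/40 in
Q = (347/40)²/((347/40) + 45/8) = (120409/1600)/(143/10) = 120409/22880 in ≈ 5.263 in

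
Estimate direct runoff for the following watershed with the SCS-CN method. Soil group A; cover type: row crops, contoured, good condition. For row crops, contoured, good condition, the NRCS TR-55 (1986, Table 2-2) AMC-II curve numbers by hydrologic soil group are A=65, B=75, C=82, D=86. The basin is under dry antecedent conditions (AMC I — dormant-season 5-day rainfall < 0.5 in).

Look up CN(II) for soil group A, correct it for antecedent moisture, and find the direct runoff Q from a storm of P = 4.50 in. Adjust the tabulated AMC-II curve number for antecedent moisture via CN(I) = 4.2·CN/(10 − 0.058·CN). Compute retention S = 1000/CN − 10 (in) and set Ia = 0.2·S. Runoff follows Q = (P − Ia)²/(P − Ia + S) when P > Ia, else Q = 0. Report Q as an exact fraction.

NRCS table: row crops, contoured, good condition, soil group A → CN(II) = 65
Dry (AMC I): CN(I) = 4.2·65/(10 − 0.058·65) = 273/(623/100) = 3900/89 ≈ 43.820
Max retention: S = 1000/(3900/89) − 10 = 500/39 in (≈ 12.821 in)
Initial abstraction Ia = S/5 = (500/39)/5 = 100/39 ≈ 2.564 in
Excess rainfall: 4.500 − 2.564 = 1.936 in; P > Ia so Q > 0
Runoff Q = (P−Ia)²/(P−Ia+S) = (1.936)²/(1.936+12.821) = 22801/89778 ≈ 0.254 in

Q = 22801/89778 in ≈ 0.254 in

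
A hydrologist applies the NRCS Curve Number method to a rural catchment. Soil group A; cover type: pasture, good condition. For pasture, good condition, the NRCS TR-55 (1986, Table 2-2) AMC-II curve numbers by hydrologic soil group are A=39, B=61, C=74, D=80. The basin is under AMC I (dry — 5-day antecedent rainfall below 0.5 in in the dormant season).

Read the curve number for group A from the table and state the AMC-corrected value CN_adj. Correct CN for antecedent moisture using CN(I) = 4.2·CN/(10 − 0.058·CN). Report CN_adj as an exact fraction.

NRCS table: pasture, good condition, soil group A → CN(II) = 39
CN(I) from CN(II)=39: (4.2·39)/(10 − 0.058·39) = 81900/3869 ≈ 21.168

CN_adj = 81900/3869 ≈ 21.168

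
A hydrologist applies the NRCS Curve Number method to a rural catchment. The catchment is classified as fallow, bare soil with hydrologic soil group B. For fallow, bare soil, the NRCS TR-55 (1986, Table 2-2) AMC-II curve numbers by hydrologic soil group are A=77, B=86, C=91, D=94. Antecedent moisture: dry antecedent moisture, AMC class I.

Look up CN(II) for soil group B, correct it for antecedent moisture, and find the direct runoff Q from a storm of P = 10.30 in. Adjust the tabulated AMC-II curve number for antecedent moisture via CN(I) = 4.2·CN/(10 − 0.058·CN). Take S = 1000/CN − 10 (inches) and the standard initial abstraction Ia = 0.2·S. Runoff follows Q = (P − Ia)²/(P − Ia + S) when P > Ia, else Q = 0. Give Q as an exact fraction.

NRCS table: fallow, bare soil, soil group B → CN(II) = 86
Adjust CN=86 to AMC I: 4.2·86/(10 − 0.058·86) → (1806/5) ÷ (1253/250) = 12900/179 ≈ 72.067
Max retention: S = 1000/(12900/179) − 10 = 500/129 in (≈ 3.876 in)
Ia = 0.2S: 0.2·3.876 = 0.775 in (exactly 100/129)
Since P=10.300 > Ia=0.775: effective rainfall P−Ia = 12287/1290 in
Q = (12287/1290)²/((12287/1290) + 500/129) = (150970369/1664100)/(17287/1290) = 150970369/22300230 in ≈ 6.770 in

Q = 150970369/22300230 in ≈ 6.770 in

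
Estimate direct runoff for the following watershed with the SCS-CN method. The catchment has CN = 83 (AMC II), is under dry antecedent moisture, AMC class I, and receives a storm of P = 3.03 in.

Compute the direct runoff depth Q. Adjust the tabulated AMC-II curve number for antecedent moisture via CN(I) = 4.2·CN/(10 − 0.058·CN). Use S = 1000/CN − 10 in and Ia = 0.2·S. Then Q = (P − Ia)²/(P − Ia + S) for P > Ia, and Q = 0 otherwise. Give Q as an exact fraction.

Q = 128256380641/210576884700 in ≈ 0.609 in

Adjust CN=83 to AMC I: 4.2·83/(10 − 0.058·83) → (1743/5) ÷ (2593/500) = 174300/2593 ≈ 67.219
S = 1000/(174300/2593) − 10 = 8500/1743 in ≈ 4.877 in
Initial abstraction Ia = S/5 = (8500/1743)/5 = 1700/1743 ≈ 0.975 in
Excess rainfall: 3.030 − 0.975 = 2.055 in; P > Ia so Q > 0
Runoff Q = (P−Ia)²/(P−Ia+S) = (2.055)²/(2.055+4.877) = 128256380641/210576884700 ≈ 0.609 in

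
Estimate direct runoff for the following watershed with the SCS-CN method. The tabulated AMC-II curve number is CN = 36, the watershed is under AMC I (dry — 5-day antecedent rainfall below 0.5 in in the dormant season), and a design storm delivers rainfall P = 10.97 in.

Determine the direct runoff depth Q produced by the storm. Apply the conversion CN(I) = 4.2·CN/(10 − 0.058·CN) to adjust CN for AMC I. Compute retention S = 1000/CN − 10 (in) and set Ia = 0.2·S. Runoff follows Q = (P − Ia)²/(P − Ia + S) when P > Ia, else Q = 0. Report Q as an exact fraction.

Q = 2240412889/16014593700 in ≈ 0.140 in

Adjust CN=36 to AMC I: 4.2·36/(10 − 0.058·36) → (756/5) ÷ (989/125) = 18900/989 ≈ 19.110
Max retention: S = 1000/(18900/989) − 10 = 8000/189 in (≈ 42.328 in)
Initial abstraction Ia = S/5 = (8000/189)/5 = 1600/189 ≈ 8.466 in
Since P=10.970 > Ia=8.466: effective rainfall P−Ia = 47333/18900 in
Q = (47333/18900)²/((47333/18900) + 8000/189) = (2240412889/357210000)/(847333/18900) = 2240412889/16014593700 in ≈ 0.140 in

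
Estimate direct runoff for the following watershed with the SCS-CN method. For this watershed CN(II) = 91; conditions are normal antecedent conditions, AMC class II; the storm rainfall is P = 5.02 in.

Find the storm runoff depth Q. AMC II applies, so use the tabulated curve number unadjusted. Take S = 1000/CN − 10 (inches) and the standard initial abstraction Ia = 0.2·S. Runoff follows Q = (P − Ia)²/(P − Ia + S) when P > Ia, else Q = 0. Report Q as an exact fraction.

CN(II) = 91; AMC II needs no correction.
Max retention: S = 1000/91 − 10 = 90/91 in (≈ 0.989 in)
Initial abstraction Ia = S/5 = (90/91)/5 = 18/91 ≈ 0.198 in
Excess rainfall: 5.020 − 0.198 = 4.822 in; P > Ia so Q > 0
Q = (21941/4550)²/((21941/4550) + 90/91) = (481407481/20702500)/(26441/4550) = 481407481/120306550 in ≈ 4.002 in

Q = 481407481/120306550 in ≈ 4.002 in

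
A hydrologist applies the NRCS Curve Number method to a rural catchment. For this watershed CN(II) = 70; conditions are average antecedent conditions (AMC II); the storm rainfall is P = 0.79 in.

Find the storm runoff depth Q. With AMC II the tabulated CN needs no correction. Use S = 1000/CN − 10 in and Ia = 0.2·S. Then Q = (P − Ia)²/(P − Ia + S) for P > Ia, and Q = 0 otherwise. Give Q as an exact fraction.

Q = 0 in ≈ 0.000 in

AMC II — tabulated CN = 70 applies directly.
S = 1000/70 − 10 = 30/7 in ≈ 4.286 in
Ia = 0.2S: 0.2·4.286 = 0.857 in (exactly 6/7)
P = 0.790 ≤ Ia = 0.857 in: entire storm abstracted, Q = 0.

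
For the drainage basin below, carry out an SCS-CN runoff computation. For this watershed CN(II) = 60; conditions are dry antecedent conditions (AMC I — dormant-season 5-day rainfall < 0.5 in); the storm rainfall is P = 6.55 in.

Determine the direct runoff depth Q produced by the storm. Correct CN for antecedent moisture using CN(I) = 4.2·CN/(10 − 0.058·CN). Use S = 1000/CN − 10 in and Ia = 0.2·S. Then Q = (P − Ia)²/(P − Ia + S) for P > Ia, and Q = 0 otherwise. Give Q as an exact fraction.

Q = 18088009/30558780 in ≈ 0.592 in

Dry (AMC I): CN(I) = 4.2·60/(10 − 0.058·60) = 252/(163/25) = 6300/163 ≈ 38.650
Max retention: S = 1000/(6300/163) − 10 = 1000/63 in (≈ 15.873 in)
Initial abstraction Ia = S/5 = (1000/63)/5 = 200/63 ≈ 3.175 in
Since P=6.550 > Ia=3.175: effective rainfall P−Ia = 4253/1260 in
Runoff Q = (P−Ia)²/(P−Ia+S) = (3.375)²/(3.375+15.873) = 18088009/30558780 ≈ 0.592 in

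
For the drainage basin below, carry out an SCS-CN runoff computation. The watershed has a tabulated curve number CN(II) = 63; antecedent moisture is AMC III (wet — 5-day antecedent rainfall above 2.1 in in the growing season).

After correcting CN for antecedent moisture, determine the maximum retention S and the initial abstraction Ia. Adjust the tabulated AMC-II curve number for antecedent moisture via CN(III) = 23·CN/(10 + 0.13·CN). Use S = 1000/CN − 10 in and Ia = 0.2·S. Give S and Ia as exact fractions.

Adjust CN=63 to AMC III: 23·63/(10 + 0.13·63) → 1449 ÷ (1819/100) = 144900/1819 ≈ 79.659
S = 1000/(144900/1819) − 10 = 3700/1449 in ≈ 2.553 in
Ia = 0.2·(3700/1449) = 740/1449 in ≈ 0.511 in

S = 3700/1449 in ≈ 2.553 in; Ia = 740/1449 in ≈ 0.511 in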